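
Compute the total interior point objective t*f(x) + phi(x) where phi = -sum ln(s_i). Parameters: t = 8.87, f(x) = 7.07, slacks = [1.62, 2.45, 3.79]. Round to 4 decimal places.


Step 1: Compute log-barrier.
ln values: [0.4824, 0.8961, 1.3324]
phi = -(0.4824 + 0.8961 + 1.3324) = -2.7109
Step 2: Compute augmented objective.
t*f(x) = 8.87*7.07 = 62.7109
Total = 62.7109 - 2.7109 = 60.0


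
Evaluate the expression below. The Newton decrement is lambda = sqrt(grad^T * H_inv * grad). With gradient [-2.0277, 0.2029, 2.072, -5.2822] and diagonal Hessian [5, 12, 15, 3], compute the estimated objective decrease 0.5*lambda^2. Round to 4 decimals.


Step 1: H is diagonal, so H^(-1) * g = [-0.4055, 0.0169, 0.1381, -1.7607].
Step 2: g^T H^(-1) g = sum_i g_i^2 / H_ii
  = (-2.0277)^2/5 + (0.2029)^2/12 + (2.072)^2/15 + (-5.2822)^2/3
  = 0.8223 + 0.0034 + 0.2862 + 9.3005 = 10.4125
Step 3: Objective decrease = 0.5 * g^T H^(-1) g = 5.2063


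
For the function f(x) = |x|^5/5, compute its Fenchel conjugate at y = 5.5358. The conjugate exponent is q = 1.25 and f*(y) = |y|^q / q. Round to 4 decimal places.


The conjugate exponent q satisfies 1/p + 1/q = 1.
p = 5, so q = 5/(5 - 1) = 1.25
|y|^q = 5.5358^1.25 = 8.4913
f*(5.5358) = 8.4913 / 1.25 = 6.7931


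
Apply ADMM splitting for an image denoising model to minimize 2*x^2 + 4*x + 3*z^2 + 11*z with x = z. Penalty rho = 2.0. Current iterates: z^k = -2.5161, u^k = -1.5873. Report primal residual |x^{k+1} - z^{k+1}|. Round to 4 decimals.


ADMM iteration with rho = 2.0, z^k = -2.5161, u^k = -1.5873
Step 1: x-update.
Minimize 2*x^2 + 4*x + (2.0/2)*(x + 2.5161 - 1.5873)^2
FOC: (2*2 + 2.0)*x = -4 + 2.0*(-2.5161 + 1.5873)
x^{k+1} = -0.9763
Step 2: z-update.
Minimize 3*z^2 + 11*z + (2.0/2)*(-0.9763 - z - 1.5873)^2
FOC: (2*3 + 2.0)*z = -11 + 2.0*(-0.9763 - 1.5873)
z^{k+1} = -2.0159
Step 3: u-update.
u^{k+1} = -1.5873 - 0.9763 + 2.0159 = -0.5477
Step 4: Primal residual = |-0.9763 + 2.0159| = 1.0396


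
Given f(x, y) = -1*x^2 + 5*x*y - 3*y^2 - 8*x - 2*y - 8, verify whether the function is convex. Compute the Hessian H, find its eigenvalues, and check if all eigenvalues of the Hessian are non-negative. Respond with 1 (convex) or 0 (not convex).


The Hessian of f(x,y) = -1*x^2 + 5*x*y - 3*y^2 - 8*x - 2*y - 8 is:
H = [[-2, 5], [5, -6]]
Trace = -2 - 6 = -8
Determinant = -2*-6 - (5)^2 = -13
Discriminant = (-8)^2 - 4*-13 = 116.0
Eigenvalues: lambda_1 = -9.3852, lambda_2 = 1.3852
The function is not convex.

0


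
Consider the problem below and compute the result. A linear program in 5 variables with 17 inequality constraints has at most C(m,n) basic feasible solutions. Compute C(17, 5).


Each vertex corresponds to some choice of n active constraints out of m, so the number of vertices is at most C(m, n) = m! / (n!(m-n)!).
m = 17, n = 5
Numerator: 17 * 16 * 15 * 14 * 13
Denominator: 5! = 120
C(17, 5) = 6188


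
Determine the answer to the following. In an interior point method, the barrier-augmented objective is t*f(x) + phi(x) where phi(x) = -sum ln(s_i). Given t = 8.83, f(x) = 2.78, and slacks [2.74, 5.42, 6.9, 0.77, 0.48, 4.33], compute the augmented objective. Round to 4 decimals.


Step 1: Compute log-barrier.
ln values: [1.008, 1.6901, 1.9315, -0.2614, -0.734, 1.4656]
phi = -(1.008 + 1.6901 + 1.9315 - 0.2614 - 0.734 + 1.4656) = -5.0998
Step 2: Compute augmented objective.
t*f(x) = 8.83*2.78 = 24.5474
Total = 24.5474 - 5.0998 = 19.4476


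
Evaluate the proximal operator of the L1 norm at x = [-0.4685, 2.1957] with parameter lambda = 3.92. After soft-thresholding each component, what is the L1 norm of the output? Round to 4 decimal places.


Soft-thresholding with lambda = 3.92:
prox(-0.4685) = sign(-0.4685)*max(|-0.4685| - 3.92, 0) = 0.0
prox(2.1957) = sign(2.1957)*max(|2.1957| - 3.92, 0) = 0.0
prox(x) = [0.0, 0.0]
||prox(x)||_1 = 0.0 + 0.0 = 0.0


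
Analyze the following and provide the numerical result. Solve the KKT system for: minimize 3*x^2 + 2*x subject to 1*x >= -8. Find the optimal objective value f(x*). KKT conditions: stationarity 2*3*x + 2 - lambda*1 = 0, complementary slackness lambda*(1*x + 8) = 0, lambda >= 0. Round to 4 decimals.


Step 1: Try lambda = 0 (constraint inactive).
Stationarity: 2*3*x + 2 = 0
x* = -2/(2*3) = -1/3 = -0.3333 (rounded; the exact value -1/3 is used below)
Check constraint: 1*-0.3333 = -0.3333 >= -8 -- satisfied.
Step 2: Compute optimal value.
f(x*) = 3*(-1/3)^2 + 2*(-1/3) = -0.3333


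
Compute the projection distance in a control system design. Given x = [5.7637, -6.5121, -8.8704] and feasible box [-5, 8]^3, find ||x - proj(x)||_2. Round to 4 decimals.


Project each component onto [-5, 8].
clip(5.7637) = 5.7637, clip(-6.5121) = -5.0, clip(-8.8704) = -5.0
Projection = [5.7637, -5.0, -5.0]
Squared diffs: [0.0, 2.2864, 14.98]
Distance = sqrt(17.2664) = 4.1553


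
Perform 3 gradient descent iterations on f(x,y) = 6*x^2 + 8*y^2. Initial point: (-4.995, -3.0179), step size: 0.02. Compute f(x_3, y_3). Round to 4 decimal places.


Gradient descent on f(x,y) = 6*x^2 + 8*y^2.
Starting point: (-4.995, -3.0179), alpha = 0.02
Step 1: grad_x = 2*6*-4.995 = -59.94, grad_y = 2*8*-3.0179 = -48.2864
  x_1 = -4.995 - 0.02*-59.94 = -3.7962
  y_1 = -3.0179 - 0.02*-48.2864 = -2.0522
Step 2: grad_x = 2*6*-3.7962 = -45.5544, grad_y = 2*8*-2.0522 = -32.8348
  x_2 = -3.7962 - 0.02*-45.5544 = -2.8851
  y_2 = -2.0522 - 0.02*-32.8348 = -1.3955
Step 3: grad_x = 2*6*-2.8851 = -34.6213, grad_y = 2*8*-1.3955 = -22.3276
  x_3 = -2.8851 - 0.02*-34.6213 = -2.1927
  y_3 = -1.3955 - 0.02*-22.3276 = -0.9489
f(-2.1927, -0.9489) = 6*(-2.1927)^2 + 8*(-0.9489)^2 = 36.0509


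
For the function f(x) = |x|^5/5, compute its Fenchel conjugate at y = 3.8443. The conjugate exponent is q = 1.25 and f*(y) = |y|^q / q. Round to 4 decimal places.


The conjugate exponent q satisfies 1/p + 1/q = 1.
p = 5, so q = 5/(5 - 1) = 1.25
|y|^q = 3.8443^1.25 = 5.383
f*(3.8443) = 5.383 / 1.25 = 4.3064


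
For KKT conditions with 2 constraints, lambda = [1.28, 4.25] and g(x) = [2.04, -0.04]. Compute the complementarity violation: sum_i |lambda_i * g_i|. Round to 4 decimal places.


KKT complementary slackness check:
lambda_1 * g_1 = 1.28 * 2.04 = 2.6112
lambda_2 * g_2 = 4.25 * -0.04 = -0.17
Total violation = 2.6112 + 0.17 = 2.7812


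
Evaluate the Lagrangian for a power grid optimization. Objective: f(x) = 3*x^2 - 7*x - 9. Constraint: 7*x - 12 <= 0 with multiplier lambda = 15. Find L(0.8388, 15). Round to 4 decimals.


Step 1: Evaluate f(x).
f(0.8388) = 3*0.8388^2 - 7*0.8388 - 9 = -12.7608
Step 2: Evaluate g(x).
g(0.8388) = 7*0.8388 - 12 = -6.1284
Step 3: Compute Lagrangian.
L = -12.7608 + 15*-6.1284 = -104.6868


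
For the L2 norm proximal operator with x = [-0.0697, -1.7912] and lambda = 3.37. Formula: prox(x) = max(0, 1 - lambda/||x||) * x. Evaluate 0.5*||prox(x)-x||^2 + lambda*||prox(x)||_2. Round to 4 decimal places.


Step 1: Compute ||x||.
||x|| = 1.7926
Step 2: Compute scaling factor.
scale = max(0, 1 - 3.37/1.7926) = 0.0
Step 3: prox(x) = [-0.0, -0.0]
||prox(x)|| = 0.0
Step 4: Proximal objective.
0.5*||prox-x||^2 = 1.6066
lambda*||prox|| = 0.0
Total = 1.6066


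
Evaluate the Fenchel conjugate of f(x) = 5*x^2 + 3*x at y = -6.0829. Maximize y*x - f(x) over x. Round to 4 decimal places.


f*(y) = sup_x {y*x - a*x^2 - b*x} = sup_x {(y-b)*x - a*x^2}
FOC: (y - b) - 2a*x = 0 => x* = (y - b)/(2a)
x* = (-6.0829 - 3)/(2*5) = -0.9083
f*(-6.0829) = (y-b)^2/(4a) = (-6.0829 - 3)^2/(4*5)
= 82.4991/20 = 4.125


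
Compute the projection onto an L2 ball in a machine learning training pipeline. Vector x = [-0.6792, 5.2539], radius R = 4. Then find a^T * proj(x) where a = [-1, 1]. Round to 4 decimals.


Step 1: Compute ||x|| (intermediates to 6 decimals).
||x|| = sqrt((-0.6792)^2 + 5.2539^2) = 5.29762
Step 2: Project.
Since ||x|| > R, scale = R/||x|| = 4/5.29762 = 0.755056, proj(x) = scale * x
proj(x) = [-0.512834, 3.966989]
Step 3: Dot product.
a^T * proj(x) = -1*(-0.512834) + 1*3.966989 = 4.4798


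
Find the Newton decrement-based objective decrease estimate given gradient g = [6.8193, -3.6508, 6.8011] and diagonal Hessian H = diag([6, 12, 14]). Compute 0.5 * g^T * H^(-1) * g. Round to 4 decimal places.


Step 1: H is diagonal, so H^(-1) * g = [1.1366, -0.3042, 0.4858].
Step 2: g^T H^(-1) g = sum_i g_i^2 / H_ii
  = (6.8193)^2/6 + (-3.6508)^2/12 + (6.8011)^2/14
  = 7.7505 + 1.1107 + 3.3039 = 12.1651
Step 3: Objective decrease = 0.5 * g^T H^(-1) g = 6.0825


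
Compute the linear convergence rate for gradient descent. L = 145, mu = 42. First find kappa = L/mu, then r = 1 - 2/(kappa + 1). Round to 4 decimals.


Step 1: Compute the condition number.
kappa = L/mu = 145/42 = 3.4524
Step 2: Compute the convergence rate.
r = 1 - 2/(kappa + 1) = 1 - 2*mu/(L + mu) = (L - mu)/(L + mu) = 103/187 = 0.5508


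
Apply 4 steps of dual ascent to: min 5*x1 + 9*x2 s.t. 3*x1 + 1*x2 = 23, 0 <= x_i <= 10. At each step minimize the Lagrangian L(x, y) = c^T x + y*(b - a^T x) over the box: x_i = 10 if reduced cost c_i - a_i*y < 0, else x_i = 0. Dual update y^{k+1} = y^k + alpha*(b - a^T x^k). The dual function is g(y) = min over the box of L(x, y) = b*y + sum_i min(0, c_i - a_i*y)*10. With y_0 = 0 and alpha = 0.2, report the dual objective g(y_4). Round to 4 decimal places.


Dual ascent for LP: min 5*x1 + 9*x2, 3*x1 + 1*x2 = 23, 0 <= x_i <= 10
Step 1: y^k = 0.0, reduced costs: (5.0, 9.0)
  x^k = (0.0, 0.0), subgradient = b - a^T x = 23.0
  y^{k+1} = 0.0 + 0.2*23.0 = 4.6
Step 2: y^k = 4.6, reduced costs: (-8.8, 4.4)
  x^k = (10.0, 0.0), subgradient = b - a^T x = -7.0
  y^{k+1} = 4.6 + 0.2*-7.0 = 3.2
Step 3: y^k = 3.2, reduced costs: (-4.6, 5.8)
  x^k = (10.0, 0.0), subgradient = b - a^T x = -7.0
  y^{k+1} = 3.2 + 0.2*-7.0 = 1.8
Step 4: y^k = 1.8, reduced costs: (-0.4, 7.2)
  x^k = (10.0, 0.0), subgradient = b - a^T x = -7.0
  y^{k+1} = 1.8 + 0.2*-7.0 = 0.4
Dual objective at y_4 = 0.4: reduced costs (3.8, 8.6), box minimizer x = (0.0, 0.0)
g(y_4) = b*y + (c1 - a1*y)*x1 + (c2 - a2*y)*x2 = 23*0.4 + 3.8*0.0 + 8.6*0.0 = 9.2 + 0.0 + 0.0 = 9.2


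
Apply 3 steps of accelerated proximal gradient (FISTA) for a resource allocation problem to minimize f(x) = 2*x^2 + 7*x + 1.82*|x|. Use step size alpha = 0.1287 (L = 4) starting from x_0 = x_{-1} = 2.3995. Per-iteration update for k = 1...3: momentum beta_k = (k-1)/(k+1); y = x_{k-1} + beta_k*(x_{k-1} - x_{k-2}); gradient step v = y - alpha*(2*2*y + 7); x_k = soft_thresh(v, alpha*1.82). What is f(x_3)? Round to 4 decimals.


FISTA on f(x) = 2*x^2 + 7*x + 1.82*|x|
L = 4, alpha = 0.1287
Iteration 1: beta = 0.0, y = 2.3995 + 0.0*(2.3995 - 2.3995) = 2.3995
  grad(y) = 16.598, v = y - alpha*grad = 0.2633
  prox(v) = soft_thresh(0.2633, 0.2342) = 0.0291
Iteration 2: beta = 0.3333, y = 0.0291 + 0.3333*(0.0291 - 2.3995) = -0.761
  grad(y) = 3.9559, v = y - alpha*grad = -1.2702
  prox(v) = soft_thresh(-1.2702, 0.2342) = -1.0359
Iteration 3: beta = 0.5, y = -1.0359 + 0.5*(-1.0359 - 0.0291) = -1.5684
  grad(y) = 0.7263, v = y - alpha*grad = -1.6619
  prox(v) = soft_thresh(-1.6619, 0.2342) = -1.4277
f(x_3) = 2*(-1.4277)^2 + 7*(-1.4277) + 1.82*|-1.4277| = -3.3188


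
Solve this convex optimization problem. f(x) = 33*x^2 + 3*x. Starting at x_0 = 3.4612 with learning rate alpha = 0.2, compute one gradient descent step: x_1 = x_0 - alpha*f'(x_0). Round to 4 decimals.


We compute the gradient at x_0 and apply the update.
f'(x) = 66*x + 3
f'(3.4612) = 66*3.4612 + 3 = 231.4392
x_1 = 3.4612 - 0.2*231.4392 = -42.8266


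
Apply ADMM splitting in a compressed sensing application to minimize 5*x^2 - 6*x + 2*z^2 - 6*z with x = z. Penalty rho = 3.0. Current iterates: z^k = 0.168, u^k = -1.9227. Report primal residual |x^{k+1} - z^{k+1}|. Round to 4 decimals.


ADMM iteration with rho = 3.0, z^k = 0.168, u^k = -1.9227
Step 1: x-update.
Minimize 5*x^2 - 6*x + (3.0/2)*(x - 0.168 - 1.9227)^2
FOC: (2*5 + 3.0)*x = 6 + 3.0*(0.168 + 1.9227)
x^{k+1} = 0.944
Step 2: z-update.
Minimize 2*z^2 - 6*z + (3.0/2)*(0.944 - z - 1.9227)^2
FOC: (2*2 + 3.0)*z = 6 + 3.0*(0.944 - 1.9227)
z^{k+1} = 0.4377
Step 3: u-update.
u^{k+1} = -1.9227 + 0.944 - 0.4377 = -1.4164
Step 4: Primal residual = |0.944 - 0.4377| = 0.5063


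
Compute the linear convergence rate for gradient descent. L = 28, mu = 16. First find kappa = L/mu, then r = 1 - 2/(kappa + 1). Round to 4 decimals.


Step 1: Compute the condition number.
kappa = L/mu = 28/16 = 1.75
Step 2: Compute the convergence rate.
r = 1 - 2/(kappa + 1) = 1 - 2*mu/(L + mu) = (L - mu)/(L + mu) = 12/44 = 0.2727


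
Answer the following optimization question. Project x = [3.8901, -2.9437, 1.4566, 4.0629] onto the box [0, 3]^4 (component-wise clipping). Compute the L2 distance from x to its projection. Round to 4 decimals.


Project each component onto [0, 3].
clip(3.8901) = 3.0, clip(-2.9437) = 0.0, clip(1.4566) = 1.4566, clip(4.0629) = 3.0
Projection = [3.0, 0.0, 1.4566, 3.0]
Squared diffs: [0.7923, 8.6654, 0.0, 1.1298]
Distance = sqrt(10.5875) = 3.2538


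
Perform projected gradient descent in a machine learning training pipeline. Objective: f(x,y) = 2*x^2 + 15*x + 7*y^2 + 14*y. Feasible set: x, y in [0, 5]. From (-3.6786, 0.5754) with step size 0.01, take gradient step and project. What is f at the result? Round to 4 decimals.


Step 1: Compute gradient at (-3.6786, 0.5754).
grad_x = 2*2*-3.6786 + 15 = 0.2856
grad_y = 2*7*0.5754 + 14 = 22.0556
Step 2: Gradient step.
x_raw = -3.6786 - 0.01*0.2856 = -3.6815
y_raw = 0.5754 - 0.01*22.0556 = 0.3548
Step 3: Project onto [0, 5].
x_proj = clip(-3.6815) = 0.0
y_proj = clip(0.3548) = 0.3548
Step 4: Evaluate f.
f(0.0, 0.3548) = 5.8492


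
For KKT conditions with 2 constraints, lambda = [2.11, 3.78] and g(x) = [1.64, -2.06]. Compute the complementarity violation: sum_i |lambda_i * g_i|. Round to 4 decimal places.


KKT complementary slackness check:
lambda_1 * g_1 = 2.11 * 1.64 = 3.4604
lambda_2 * g_2 = 3.78 * -2.06 = -7.7868
Total violation = 3.4604 + 7.7868 = 11.2472


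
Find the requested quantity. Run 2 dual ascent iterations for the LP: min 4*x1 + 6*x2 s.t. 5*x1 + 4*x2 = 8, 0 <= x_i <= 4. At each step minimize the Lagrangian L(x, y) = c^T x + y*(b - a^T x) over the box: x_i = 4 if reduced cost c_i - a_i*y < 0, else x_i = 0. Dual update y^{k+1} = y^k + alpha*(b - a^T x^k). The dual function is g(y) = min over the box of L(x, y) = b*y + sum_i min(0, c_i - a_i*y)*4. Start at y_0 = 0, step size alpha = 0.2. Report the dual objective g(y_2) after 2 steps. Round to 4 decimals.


Dual ascent for LP: min 4*x1 + 6*x2, 5*x1 + 4*x2 = 8, 0 <= x_i <= 4
Step 1: y^k = 0.0, reduced costs: (4.0, 6.0)
  x^k = (0.0, 0.0), subgradient = b - a^T x = 8.0
  y^{k+1} = 0.0 + 0.2*8.0 = 1.6
Step 2: y^k = 1.6, reduced costs: (-4.0, -0.4)
  x^k = (4.0, 4.0), subgradient = b - a^T x = -28.0
  y^{k+1} = 1.6 + 0.2*-28.0 = -4.0
Dual objective at y_2 = -4.0: reduced costs (24.0, 22.0), box minimizer x = (0.0, 0.0)
g(y_2) = b*y + (c1 - a1*y)*x1 + (c2 - a2*y)*x2 = 8*(-4.0) + 24.0*0.0 + 22.0*0.0 = -32.0 + 0.0 + 0.0 = -32.0


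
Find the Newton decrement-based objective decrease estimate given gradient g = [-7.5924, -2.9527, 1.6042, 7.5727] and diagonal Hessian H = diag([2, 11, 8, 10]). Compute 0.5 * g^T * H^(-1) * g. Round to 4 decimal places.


Step 1: H is diagonal, so H^(-1) * g = [-3.7962, -0.2684, 0.2005, 0.7573].
Step 2: g^T H^(-1) g = sum_i g_i^2 / H_ii
  = (-7.5924)^2/2 + (-2.9527)^2/11 + (1.6042)^2/8 + (7.5727)^2/10
  = 28.8223 + 0.7926 + 0.3217 + 5.7346 = 35.6711
Step 3: Objective decrease = 0.5 * g^T H^(-1) g = 17.8356


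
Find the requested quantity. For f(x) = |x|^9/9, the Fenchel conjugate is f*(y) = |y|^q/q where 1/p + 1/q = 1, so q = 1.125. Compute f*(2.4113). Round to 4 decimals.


The conjugate exponent q satisfies 1/p + 1/q = 1.
p = 9, so q = 9/(9 - 1) = 1.125
|y|^q = 2.4113^1.125 = 2.6917
f*(2.4113) = 2.6917 / 1.125 = 2.3927


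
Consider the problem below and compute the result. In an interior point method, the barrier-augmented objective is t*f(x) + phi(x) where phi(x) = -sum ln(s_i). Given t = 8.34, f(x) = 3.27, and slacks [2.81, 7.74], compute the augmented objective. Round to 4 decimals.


Step 1: Compute log-barrier.
ln values: [1.0332, 2.0464]
phi = -(1.0332 + 2.0464) = -3.0796
Step 2: Compute augmented objective.
t*f(x) = 8.34*3.27 = 27.2718
Total = 27.2718 - 3.0796 = 24.1922


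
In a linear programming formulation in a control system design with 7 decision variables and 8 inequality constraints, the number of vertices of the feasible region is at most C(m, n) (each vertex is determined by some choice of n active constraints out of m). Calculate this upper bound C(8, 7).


Each vertex corresponds to some choice of n active constraints out of m, so the number of vertices is at most C(m, n) = m! / (n!(m-n)!).
m = 8, n = 7
Numerator: 8 * 7 * 6 * 5 * 4 * 3 * 2
Denominator: 7! = 5040
C(8, 7) = 8


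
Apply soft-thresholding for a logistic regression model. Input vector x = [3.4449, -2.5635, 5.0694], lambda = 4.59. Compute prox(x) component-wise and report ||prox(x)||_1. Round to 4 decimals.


Soft-thresholding with lambda = 4.59:
prox(3.4449) = sign(3.4449)*max(|3.4449| - 4.59, 0) = 0.0
prox(-2.5635) = sign(-2.5635)*max(|-2.5635| - 4.59, 0) = 0.0
prox(5.0694) = sign(5.0694)*max(|5.0694| - 4.59, 0) = 0.4794
prox(x) = [0.0, 0.0, 0.4794]
||prox(x)||_1 = 0.0 + 0.0 + 0.4794 = 0.4794


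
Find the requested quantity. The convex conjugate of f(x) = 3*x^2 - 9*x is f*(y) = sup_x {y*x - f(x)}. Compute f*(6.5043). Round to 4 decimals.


f*(y) = sup_x {y*x - a*x^2 - b*x} = sup_x {(y-b)*x - a*x^2}
FOC: (y - b) - 2a*x = 0 => x* = (y - b)/(2a)
x* = (6.5043 + 9)/(2*3) = 2.5841
f*(6.5043) = (y-b)^2/(4a) = (6.5043 + 9)^2/(4*3)
= 240.3833/12 = 20.0319


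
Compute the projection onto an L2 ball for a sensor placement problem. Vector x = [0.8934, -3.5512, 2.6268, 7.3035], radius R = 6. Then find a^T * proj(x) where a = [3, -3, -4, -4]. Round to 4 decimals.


Step 1: Compute ||x|| (intermediates to 6 decimals).
||x|| = sqrt(0.8934^2 + (-3.5512)^2 + 2.6268^2 + 7.3035^2) = 8.58198
Step 2: Project.
Since ||x|| > R, scale = R/||x|| = 6/8.58198 = 0.699139, proj(x) = scale * x
proj(x) = [0.624611, -2.482782, 1.836498, 5.106162]
Step 3: Dot product.
a^T * proj(x) = 3*0.624611 - 3*(-2.482782) - 4*1.836498 - 4*5.106162 = -18.4485


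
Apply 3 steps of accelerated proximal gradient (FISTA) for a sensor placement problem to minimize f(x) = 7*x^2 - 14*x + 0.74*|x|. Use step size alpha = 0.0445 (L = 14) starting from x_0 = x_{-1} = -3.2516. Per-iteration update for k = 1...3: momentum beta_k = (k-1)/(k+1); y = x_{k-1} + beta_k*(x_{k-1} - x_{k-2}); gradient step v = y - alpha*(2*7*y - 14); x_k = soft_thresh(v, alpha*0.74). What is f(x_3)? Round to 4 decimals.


FISTA on f(x) = 7*x^2 - 14*x + 0.74*|x|
L = 14, alpha = 0.0445
Iteration 1: beta = 0.0, y = -3.2516 + 0.0*(-3.2516 + 3.2516) = -3.2516
  grad(y) = -59.5224, v = y - alpha*grad = -0.6029
  prox(v) = soft_thresh(-0.6029, 0.0329) = -0.5699
Iteration 2: beta = 0.3333, y = -0.5699 + 0.3333*(-0.5699 + 3.2516) = 0.324
  grad(y) = -9.4644, v = y - alpha*grad = 0.7451
  prox(v) = soft_thresh(0.7451, 0.0329) = 0.7122
Iteration 3: beta = 0.5, y = 0.7122 + 0.5*(0.7122 + 0.5699) = 1.3533
  grad(y) = 4.9458, v = y - alpha*grad = 1.1332
  prox(v) = soft_thresh(1.1332, 0.0329) = 1.1003
f(x_3) = 7*1.1003^2 - 14*1.1003 + 0.74*|1.1003| = -6.1155


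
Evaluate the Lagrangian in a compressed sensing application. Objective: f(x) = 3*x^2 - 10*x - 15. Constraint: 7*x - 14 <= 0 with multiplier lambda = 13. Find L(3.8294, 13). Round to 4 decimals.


Step 1: Evaluate f(x).
f(3.8294) = 3*3.8294^2 - 10*3.8294 - 15 = -9.3011
Step 2: Evaluate g(x).
g(3.8294) = 7*3.8294 - 14 = 12.8058
Step 3: Compute Lagrangian.
L = -9.3011 + 13*12.8058 = 157.1743


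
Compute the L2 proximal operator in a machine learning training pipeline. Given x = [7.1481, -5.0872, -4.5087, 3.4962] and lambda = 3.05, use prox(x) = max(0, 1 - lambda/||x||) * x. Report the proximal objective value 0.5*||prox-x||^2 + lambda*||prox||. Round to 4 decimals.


Step 1: Compute ||x||.
||x|| = 10.4655
Step 2: Compute scaling factor.
scale = max(0, 1 - 3.05/10.4655) = 0.7086
Step 3: prox(x) = [5.0649, -3.6046, -3.1947, 2.4773]
||prox(x)|| = 7.4155
Step 4: Proximal objective.
0.5*||prox-x||^2 = 4.6513
lambda*||prox|| = 22.6173
Total = 27.2685


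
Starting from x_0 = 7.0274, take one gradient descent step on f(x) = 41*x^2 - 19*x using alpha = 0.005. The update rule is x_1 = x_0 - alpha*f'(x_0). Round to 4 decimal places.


We compute the gradient at x_0 and apply the update.
f'(x) = 82*x - 19
f'(7.0274) = 82*7.0274 - 19 = 557.2468
x_1 = 7.0274 - 0.005*557.2468 = 4.2412


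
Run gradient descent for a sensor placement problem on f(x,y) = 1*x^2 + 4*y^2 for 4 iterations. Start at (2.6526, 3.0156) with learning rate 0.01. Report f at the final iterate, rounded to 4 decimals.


Gradient descent on f(x,y) = 1*x^2 + 4*y^2.
Starting point: (2.6526, 3.0156), alpha = 0.01
Step 1: grad_x = 2*1*2.6526 = 5.3052, grad_y = 2*4*3.0156 = 24.1248
  x_1 = 2.6526 - 0.01*5.3052 = 2.5995
  y_1 = 3.0156 - 0.01*24.1248 = 2.7744
Step 2: grad_x = 2*1*2.5995 = 5.1991, grad_y = 2*4*2.7744 = 22.1948
  x_2 = 2.5995 - 0.01*5.1991 = 2.5476
  y_2 = 2.7744 - 0.01*22.1948 = 2.5524
Step 3: grad_x = 2*1*2.5476 = 5.0951, grad_y = 2*4*2.5524 = 20.4192
  x_3 = 2.5476 - 0.01*5.0951 = 2.4966
  y_3 = 2.5524 - 0.01*20.4192 = 2.3482
Step 4: grad_x = 2*1*2.4966 = 4.9932, grad_y = 2*4*2.3482 = 18.7857
  x_4 = 2.4966 - 0.01*4.9932 = 2.4467
  y_4 = 2.3482 - 0.01*18.7857 = 2.1604
f(2.4467, 2.1604) = 1*2.4467^2 + 4*2.1604^2 = 24.6547


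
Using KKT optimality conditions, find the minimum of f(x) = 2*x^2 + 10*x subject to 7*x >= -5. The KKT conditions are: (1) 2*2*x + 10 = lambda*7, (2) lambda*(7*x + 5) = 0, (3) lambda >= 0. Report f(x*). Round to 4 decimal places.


Step 1: Try lambda = 0 (constraint inactive).
x_unc = -10/(2*2) = -2.5
Check: 7*-2.5 = -17.5 < -5 -- violated!
Step 2: Constraint must be active: 7*x = -5
x* = -5/7 = -0.7143 (rounded; the exact value -5/7 is used below)
lambda = (2*2*(-5/7) + 10)/7 = 1.0204
Step 3: Compute optimal value.
f(x*) = 2*(-5/7)^2 + 10*(-5/7) = -6.1224


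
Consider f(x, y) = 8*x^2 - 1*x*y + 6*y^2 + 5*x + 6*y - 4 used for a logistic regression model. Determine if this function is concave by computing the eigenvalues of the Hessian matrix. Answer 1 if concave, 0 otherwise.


The Hessian of f(x,y) = 8*x^2 - 1*x*y + 6*y^2 + 5*x + 6*y - 4 is:
H = [[16, -1], [-1, 12]]
Trace = 16 + 12 = 28
Determinant = 16*12 - (-1)^2 = 191
Discriminant = (28)^2 - 4*191 = 20.0
Eigenvalues: lambda_1 = 11.7639, lambda_2 = 16.2361
The function is not concave.

0


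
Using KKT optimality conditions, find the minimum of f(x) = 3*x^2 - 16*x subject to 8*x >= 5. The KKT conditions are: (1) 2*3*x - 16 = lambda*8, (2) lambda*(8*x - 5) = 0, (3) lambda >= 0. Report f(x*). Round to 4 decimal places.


Step 1: Try lambda = 0 (constraint inactive).
Stationarity: 2*3*x - 16 = 0
x* = 16/(2*3) = 8/3 = 2.6667 (rounded; the exact value 8/3 is used below)
Check constraint: 8*2.6667 = 21.3336 >= 5 -- satisfied.
Step 2: Compute optimal value.
f(x*) = 3*(8/3)^2 - 16*(8/3) = -21.3333


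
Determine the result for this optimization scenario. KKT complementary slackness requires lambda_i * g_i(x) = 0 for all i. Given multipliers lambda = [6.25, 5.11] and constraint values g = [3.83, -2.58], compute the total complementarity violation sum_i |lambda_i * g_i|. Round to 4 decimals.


KKT complementary slackness check:
lambda_1 * g_1 = 6.25 * 3.83 = 23.9375
lambda_2 * g_2 = 5.11 * -2.58 = -13.1838
Total violation = 23.9375 + 13.1838 = 37.1213


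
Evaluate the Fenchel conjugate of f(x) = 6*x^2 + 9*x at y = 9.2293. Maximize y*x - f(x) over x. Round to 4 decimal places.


f*(y) = sup_x {y*x - a*x^2 - b*x} = sup_x {(y-b)*x - a*x^2}
FOC: (y - b) - 2a*x = 0 => x* = (y - b)/(2a)
x* = (9.2293 - 9)/(2*6) = 0.0191
f*(9.2293) = (y-b)^2/(4a) = (9.2293 - 9)^2/(4*6)
= 0.0526/24 = 0.0022


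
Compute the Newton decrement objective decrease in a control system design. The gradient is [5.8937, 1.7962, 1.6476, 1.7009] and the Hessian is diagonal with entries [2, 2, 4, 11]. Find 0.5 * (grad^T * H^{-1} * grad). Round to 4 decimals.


Step 1: H is diagonal, so H^(-1) * g = [2.9469, 0.8981, 0.4119, 0.1546].
Step 2: g^T H^(-1) g = sum_i g_i^2 / H_ii
  = (5.8937)^2/2 + (1.7962)^2/2 + (1.6476)^2/4 + (1.7009)^2/11
  = 17.3678 + 1.6132 + 0.6786 + 0.263 = 19.9227
Step 3: Objective decrease = 0.5 * g^T H^(-1) g = 9.9613


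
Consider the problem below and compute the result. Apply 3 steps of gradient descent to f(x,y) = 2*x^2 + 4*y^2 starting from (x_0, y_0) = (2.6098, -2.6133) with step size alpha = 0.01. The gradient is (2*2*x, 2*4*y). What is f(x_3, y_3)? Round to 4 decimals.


Gradient descent on f(x,y) = 2*x^2 + 4*y^2.
Starting point: (2.6098, -2.6133), alpha = 0.01
Step 1: grad_x = 2*2*2.6098 = 10.4392, grad_y = 2*4*-2.6133 = -20.9064
  x_1 = 2.6098 - 0.01*10.4392 = 2.5054
  y_1 = -2.6133 - 0.01*-20.9064 = -2.4042
Step 2: grad_x = 2*2*2.5054 = 10.0216, grad_y = 2*4*-2.4042 = -19.2339
  x_2 = 2.5054 - 0.01*10.0216 = 2.4052
  y_2 = -2.4042 - 0.01*-19.2339 = -2.2119
Step 3: grad_x = 2*2*2.4052 = 9.6208, grad_y = 2*4*-2.2119 = -17.6952
  x_3 = 2.4052 - 0.01*9.6208 = 2.309
  y_3 = -2.2119 - 0.01*-17.6952 = -2.0349
f(2.309, -2.0349) = 2*2.309^2 + 4*(-2.0349)^2 = 27.2268


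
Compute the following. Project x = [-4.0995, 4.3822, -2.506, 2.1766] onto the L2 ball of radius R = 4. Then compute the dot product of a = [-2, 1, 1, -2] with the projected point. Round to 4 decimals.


Step 1: Compute ||x|| (intermediates to 6 decimals).
||x|| = sqrt((-4.0995)^2 + 4.3822^2 + (-2.506)^2 + 2.1766^2) = 6.857638
Step 2: Project.
Since ||x|| > R, scale = R/||x|| = 4/6.857638 = 0.583291, proj(x) = scale * x
proj(x) = [-2.391201, 2.556098, -1.461727, 1.269591]
Step 3: Dot product.
a^T * proj(x) = -2*(-2.391201) + 1*2.556098 + 1*(-1.461727) - 2*1.269591 = 3.3376


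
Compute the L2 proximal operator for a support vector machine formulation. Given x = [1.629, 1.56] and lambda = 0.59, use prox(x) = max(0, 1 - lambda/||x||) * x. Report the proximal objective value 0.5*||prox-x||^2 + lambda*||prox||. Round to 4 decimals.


Step 1: Compute ||x||.
||x|| = 2.2555
Step 2: Compute scaling factor.
scale = max(0, 1 - 0.59/2.2555) = 0.7384
Step 3: prox(x) = [1.2029, 1.1519]
||prox(x)|| = 1.6655
Step 4: Proximal objective.
0.5*||prox-x||^2 = 0.1741
lambda*||prox|| = 0.9826
Total = 1.1567


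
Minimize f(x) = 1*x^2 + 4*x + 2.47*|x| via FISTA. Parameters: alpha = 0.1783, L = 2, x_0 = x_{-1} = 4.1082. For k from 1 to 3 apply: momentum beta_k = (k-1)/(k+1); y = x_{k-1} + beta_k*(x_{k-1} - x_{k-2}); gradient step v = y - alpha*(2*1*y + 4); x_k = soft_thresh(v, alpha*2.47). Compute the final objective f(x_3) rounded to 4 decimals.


FISTA on f(x) = 1*x^2 + 4*x + 2.47*|x|
L = 2, alpha = 0.1783
Iteration 1: beta = 0.0, y = 4.1082 + 0.0*(4.1082 - 4.1082) = 4.1082
  grad(y) = 12.2164, v = y - alpha*grad = 1.93
  prox(v) = soft_thresh(1.93, 0.4404) = 1.4896
Iteration 2: beta = 0.3333, y = 1.4896 + 0.3333*(1.4896 - 4.1082) = 0.6168
  grad(y) = 5.2335, v = y - alpha*grad = -0.3164
  prox(v) = soft_thresh(-0.3164, 0.4404) = 0.0
Iteration 3: beta = 0.5, y = 0.0 + 0.5*(0.0 - 1.4896) = -0.7448
  grad(y) = 2.5104, v = y - alpha*grad = -1.1924
  prox(v) = soft_thresh(-1.1924, 0.4404) = -0.752
f(x_3) = 1*(-0.752)^2 + 4*(-0.752) + 2.47*|-0.752| = -0.5851


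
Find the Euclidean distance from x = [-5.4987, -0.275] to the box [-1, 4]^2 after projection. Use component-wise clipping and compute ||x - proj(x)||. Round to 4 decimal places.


Project each component onto [-1, 4].
clip(-5.4987) = -1.0, clip(-0.275) = -0.275
Projection = [-1.0, -0.275]
Squared diffs: [20.2383, 0.0]
Distance = sqrt(20.2383) = 4.4987


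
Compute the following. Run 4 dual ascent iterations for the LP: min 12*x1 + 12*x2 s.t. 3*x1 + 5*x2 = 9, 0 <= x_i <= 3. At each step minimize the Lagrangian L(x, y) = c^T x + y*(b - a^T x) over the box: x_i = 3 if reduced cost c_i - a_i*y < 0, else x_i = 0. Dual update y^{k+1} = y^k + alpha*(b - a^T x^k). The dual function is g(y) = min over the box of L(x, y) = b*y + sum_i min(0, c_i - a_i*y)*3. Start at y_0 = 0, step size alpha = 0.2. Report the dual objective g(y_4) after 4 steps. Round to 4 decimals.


Dual ascent for LP: min 12*x1 + 12*x2, 3*x1 + 5*x2 = 9, 0 <= x_i <= 3
Step 1: y^k = 0.0, reduced costs: (12.0, 12.0)
  x^k = (0.0, 0.0), subgradient = b - a^T x = 9.0
  y^{k+1} = 0.0 + 0.2*9.0 = 1.8
Step 2: y^k = 1.8, reduced costs: (6.6, 3.0)
  x^k = (0.0, 0.0), subgradient = b - a^T x = 9.0
  y^{k+1} = 1.8 + 0.2*9.0 = 3.6
Step 3: y^k = 3.6, reduced costs: (1.2, -6.0)
  x^k = (0.0, 3.0), subgradient = b - a^T x = -6.0
  y^{k+1} = 3.6 + 0.2*-6.0 = 2.4
Step 4: y^k = 2.4, reduced costs: (4.8, 0.0)
  x^k = (0.0, 0.0), subgradient = b - a^T x = 9.0
  y^{k+1} = 2.4 + 0.2*9.0 = 4.2
Dual objective at y_4 = 4.2: reduced costs (-0.6, -9.0), box minimizer x = (3.0, 3.0)
g(y_4) = b*y + (c1 - a1*y)*x1 + (c2 - a2*y)*x2 = 9*4.2 + (-0.6)*3.0 + (-9.0)*3.0 = 37.8 - 1.8 - 27.0 = 9.0


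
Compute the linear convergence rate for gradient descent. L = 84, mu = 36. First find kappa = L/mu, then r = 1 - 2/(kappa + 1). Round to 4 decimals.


Step 1: Compute the condition number.
kappa = L/mu = 84/36 = 2.3333
Step 2: Compute the convergence rate.
r = 1 - 2/(kappa + 1) = 1 - 2*mu/(L + mu) = (L - mu)/(L + mu) = 48/120 = 0.4


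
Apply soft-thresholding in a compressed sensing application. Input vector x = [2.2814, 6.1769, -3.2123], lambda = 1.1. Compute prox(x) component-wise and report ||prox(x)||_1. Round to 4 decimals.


Soft-thresholding with lambda = 1.1:
prox(2.2814) = sign(2.2814)*max(|2.2814| - 1.1, 0) = 1.1814
prox(6.1769) = sign(6.1769)*max(|6.1769| - 1.1, 0) = 5.0769
prox(-3.2123) = sign(-3.2123)*max(|-3.2123| - 1.1, 0) = -2.1123
prox(x) = [1.1814, 5.0769, -2.1123]
||prox(x)||_1 = 1.1814 + 5.0769 + 2.1123 = 8.3706


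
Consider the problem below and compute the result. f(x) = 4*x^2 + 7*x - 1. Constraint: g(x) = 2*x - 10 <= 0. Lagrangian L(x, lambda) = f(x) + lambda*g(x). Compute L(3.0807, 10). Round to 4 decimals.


Step 1: Evaluate f(x).
f(3.0807) = 4*3.0807^2 + 7*3.0807 - 1 = 58.5277
Step 2: Evaluate g(x).
g(3.0807) = 2*3.0807 - 10 = -3.8386
Step 3: Compute Lagrangian.
L = 58.5277 + 10*-3.8386 = 20.1417


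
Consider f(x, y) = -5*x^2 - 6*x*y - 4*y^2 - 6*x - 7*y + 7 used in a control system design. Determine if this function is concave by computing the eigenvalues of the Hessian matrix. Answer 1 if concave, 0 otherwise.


The Hessian of f(x,y) = -5*x^2 - 6*x*y - 4*y^2 - 6*x - 7*y + 7 is:
H = [[-10, -6], [-6, -8]]
Trace = -10 - 8 = -18
Determinant = -10*-8 - (-6)^2 = 44
Discriminant = (-18)^2 - 4*44 = 148.0
Eigenvalues: lambda_1 = -15.0828, lambda_2 = -2.9172
The function is concave.

1


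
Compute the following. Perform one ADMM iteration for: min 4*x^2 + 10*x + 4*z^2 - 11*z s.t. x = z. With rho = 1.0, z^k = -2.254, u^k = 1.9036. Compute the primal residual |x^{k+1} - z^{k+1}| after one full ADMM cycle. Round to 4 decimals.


ADMM iteration with rho = 1.0, z^k = -2.254, u^k = 1.9036
Step 1: x-update.
Minimize 4*x^2 + 10*x + (1.0/2)*(x + 2.254 + 1.9036)^2
FOC: (2*4 + 1.0)*x = -10 + 1.0*(-2.254 - 1.9036)
x^{k+1} = -1.5731
Step 2: z-update.
Minimize 4*z^2 - 11*z + (1.0/2)*(-1.5731 - z + 1.9036)^2
FOC: (2*4 + 1.0)*z = 11 + 1.0*(-1.5731 + 1.9036)
z^{k+1} = 1.2589
Step 3: u-update.
u^{k+1} = 1.9036 - 1.5731 - 1.2589 = -0.9284
Step 4: Primal residual = |-1.5731 - 1.2589| = 2.832


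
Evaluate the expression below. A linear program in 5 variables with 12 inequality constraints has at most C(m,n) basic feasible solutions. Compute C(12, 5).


Each vertex corresponds to some choice of n active constraints out of m, so the number of vertices is at most C(m, n) = m! / (n!(m-n)!).
m = 12, n = 5
Numerator: 12 * 11 * 10 * 9 * 8
Denominator: 5! = 120
C(12, 5) = 792


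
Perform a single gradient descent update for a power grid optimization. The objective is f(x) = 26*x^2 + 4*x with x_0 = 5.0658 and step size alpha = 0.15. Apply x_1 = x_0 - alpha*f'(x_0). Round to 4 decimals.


We compute the gradient at x_0 and apply the update.
f'(x) = 52*x + 4
f'(5.0658) = 52*5.0658 + 4 = 267.4216
x_1 = 5.0658 - 0.15*267.4216 = -35.0474


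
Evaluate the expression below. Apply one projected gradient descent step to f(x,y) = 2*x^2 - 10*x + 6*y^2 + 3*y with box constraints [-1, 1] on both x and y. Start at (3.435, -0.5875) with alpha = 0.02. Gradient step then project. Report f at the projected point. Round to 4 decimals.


Step 1: Compute gradient at (3.435, -0.5875).
grad_x = 2*2*3.435 - 10 = 3.74
grad_y = 2*6*-0.5875 + 3 = -4.05
Step 2: Gradient step.
x_raw = 3.435 - 0.02*3.74 = 3.3602
y_raw = -0.5875 - 0.02*-4.05 = -0.5065
Step 3: Project onto [-1, 1].
x_proj = clip(3.3602) = 1.0
y_proj = clip(-0.5065) = -0.5065
Step 4: Evaluate f.
f(1.0, -0.5065) = -7.9802


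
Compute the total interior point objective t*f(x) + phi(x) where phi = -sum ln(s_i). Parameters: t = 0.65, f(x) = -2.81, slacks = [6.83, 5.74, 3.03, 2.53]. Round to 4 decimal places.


Step 1: Compute log-barrier.
ln values: [1.9213, 1.7475, 1.1086, 0.9282]
phi = -(1.9213 + 1.7475 + 1.1086 + 0.9282) = -5.7056
Step 2: Compute augmented objective.
t*f(x) = 0.65*-2.81 = -1.8265
Total = -1.8265 - 5.7056 = -7.5321


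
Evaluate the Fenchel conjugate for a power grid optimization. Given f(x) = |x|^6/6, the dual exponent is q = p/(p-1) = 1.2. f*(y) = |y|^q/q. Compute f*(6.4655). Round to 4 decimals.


The conjugate exponent q satisfies 1/p + 1/q = 1.
p = 6, so q = 6/(6 - 1) = 1.2
|y|^q = 6.4655^1.2 = 9.3912
f*(6.4655) = 9.3912 / 1.2 = 7.826


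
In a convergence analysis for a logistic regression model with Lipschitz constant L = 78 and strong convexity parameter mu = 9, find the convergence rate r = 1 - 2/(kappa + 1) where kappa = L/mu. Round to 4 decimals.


Step 1: Compute the condition number.
kappa = L/mu = 78/9 = 8.6667
Step 2: Compute the convergence rate.
r = 1 - 2/(kappa + 1) = 1 - 2*mu/(L + mu) = (L - mu)/(L + mu) = 69/87 = 0.7931


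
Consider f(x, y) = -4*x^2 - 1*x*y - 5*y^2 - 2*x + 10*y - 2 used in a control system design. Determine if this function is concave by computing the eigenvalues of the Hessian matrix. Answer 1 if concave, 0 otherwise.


The Hessian of f(x,y) = -4*x^2 - 1*x*y - 5*y^2 - 2*x + 10*y - 2 is:
H = [[-8, -1], [-1, -10]]
Trace = -8 - 10 = -18
Determinant = -8*-10 - (-1)^2 = 79
Discriminant = (-18)^2 - 4*79 = 8.0
Eigenvalues: lambda_1 = -10.4142, lambda_2 = -7.5858
The function is concave.

1


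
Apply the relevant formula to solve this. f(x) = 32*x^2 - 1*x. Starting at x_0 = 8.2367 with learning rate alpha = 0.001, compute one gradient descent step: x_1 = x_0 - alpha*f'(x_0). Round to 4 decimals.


We compute the gradient at x_0 and apply the update.
f'(x) = 64*x - 1
f'(8.2367) = 64*8.2367 - 1 = 526.1488
x_1 = 8.2367 - 0.001*526.1488 = 7.7106


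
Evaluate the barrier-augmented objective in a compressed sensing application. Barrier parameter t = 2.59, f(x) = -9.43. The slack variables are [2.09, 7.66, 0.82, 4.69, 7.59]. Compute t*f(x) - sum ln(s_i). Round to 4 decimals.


Step 1: Compute log-barrier.
ln values: [0.7372, 2.036, -0.1985, 1.5454, 2.0268]
phi = -(0.7372 + 2.036 - 0.1985 + 1.5454 + 2.0268) = -6.147
Step 2: Compute augmented objective.
t*f(x) = 2.59*-9.43 = -24.4237
Total = -24.4237 - 6.147 = -30.5707


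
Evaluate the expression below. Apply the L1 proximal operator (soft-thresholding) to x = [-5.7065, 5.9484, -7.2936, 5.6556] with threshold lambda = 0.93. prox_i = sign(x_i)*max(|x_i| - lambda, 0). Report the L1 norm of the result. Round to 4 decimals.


Soft-thresholding with lambda = 0.93:
prox(-5.7065) = sign(-5.7065)*max(|-5.7065| - 0.93, 0) = -4.7765
prox(5.9484) = sign(5.9484)*max(|5.9484| - 0.93, 0) = 5.0184
prox(-7.2936) = sign(-7.2936)*max(|-7.2936| - 0.93, 0) = -6.3636
prox(5.6556) = sign(5.6556)*max(|5.6556| - 0.93, 0) = 4.7256
prox(x) = [-4.7765, 5.0184, -6.3636, 4.7256]
||prox(x)||_1 = 4.7765 + 5.0184 + 6.3636 + 4.7256 = 20.8841


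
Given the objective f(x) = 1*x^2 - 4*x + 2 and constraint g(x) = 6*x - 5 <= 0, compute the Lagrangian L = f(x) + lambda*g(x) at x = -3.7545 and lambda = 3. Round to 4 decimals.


Step 1: Evaluate f(x).
f(-3.7545) = 1*(-3.7545)^2 - 4*(-3.7545) + 2 = 31.1143
Step 2: Evaluate g(x).
g(-3.7545) = 6*-3.7545 - 5 = -27.527
Step 3: Compute Lagrangian.
L = 31.1143 + 3*-27.527 = -51.4667


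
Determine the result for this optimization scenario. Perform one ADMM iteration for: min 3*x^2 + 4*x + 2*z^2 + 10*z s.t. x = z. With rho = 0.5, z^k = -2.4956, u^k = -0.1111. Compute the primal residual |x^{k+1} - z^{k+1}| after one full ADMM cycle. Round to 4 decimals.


ADMM iteration with rho = 0.5, z^k = -2.4956, u^k = -0.1111
Step 1: x-update.
Minimize 3*x^2 + 4*x + (0.5/2)*(x + 2.4956 - 0.1111)^2
FOC: (2*3 + 0.5)*x = -4 + 0.5*(-2.4956 + 0.1111)
x^{k+1} = -0.7988
Step 2: z-update.
Minimize 2*z^2 + 10*z + (0.5/2)*(-0.7988 - z - 0.1111)^2
FOC: (2*2 + 0.5)*z = -10 + 0.5*(-0.7988 - 0.1111)
z^{k+1} = -2.3233
Step 3: u-update.
u^{k+1} = -0.1111 - 0.7988 + 2.3233 = 1.4134
Step 4: Primal residual = |-0.7988 + 2.3233| = 1.5245


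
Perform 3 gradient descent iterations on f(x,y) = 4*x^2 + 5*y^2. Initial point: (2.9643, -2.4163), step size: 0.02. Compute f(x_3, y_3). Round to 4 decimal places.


Gradient descent on f(x,y) = 4*x^2 + 5*y^2.
Starting point: (2.9643, -2.4163), alpha = 0.02
Step 1: grad_x = 2*4*2.9643 = 23.7144, grad_y = 2*5*-2.4163 = -24.163
  x_1 = 2.9643 - 0.02*23.7144 = 2.49
  y_1 = -2.4163 - 0.02*-24.163 = -1.933
Step 2: grad_x = 2*4*2.49 = 19.9201, grad_y = 2*5*-1.933 = -19.3304
  x_2 = 2.49 - 0.02*19.9201 = 2.0916
  y_2 = -1.933 - 0.02*-19.3304 = -1.5464
Step 3: grad_x = 2*4*2.0916 = 16.7329, grad_y = 2*5*-1.5464 = -15.4643
  x_3 = 2.0916 - 0.02*16.7329 = 1.757
  y_3 = -1.5464 - 0.02*-15.4643 = -1.2371
f(1.757, -1.2371) = 4*1.757^2 + 5*(-1.2371)^2 = 20.0002


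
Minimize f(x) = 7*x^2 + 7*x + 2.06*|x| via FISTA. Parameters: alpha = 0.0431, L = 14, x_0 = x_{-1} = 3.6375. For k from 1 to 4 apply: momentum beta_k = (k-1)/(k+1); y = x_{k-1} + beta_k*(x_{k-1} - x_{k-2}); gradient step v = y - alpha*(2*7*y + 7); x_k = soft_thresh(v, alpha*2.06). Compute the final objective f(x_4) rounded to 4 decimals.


FISTA on f(x) = 7*x^2 + 7*x + 2.06*|x|
L = 14, alpha = 0.0431
Iteration 1: beta = 0.0, y = 3.6375 + 0.0*(3.6375 - 3.6375) = 3.6375
  grad(y) = 57.925, v = y - alpha*grad = 1.1409
  prox(v) = soft_thresh(1.1409, 0.0888) = 1.0521
Iteration 2: beta = 0.3333, y = 1.0521 + 0.3333*(1.0521 - 3.6375) = 0.1904
  grad(y) = 9.6651, v = y - alpha*grad = -0.2262
  prox(v) = soft_thresh(-0.2262, 0.0888) = -0.1374
Iteration 3: beta = 0.5, y = -0.1374 + 0.5*(-0.1374 - 1.0521) = -0.7322
  grad(y) = -3.2508, v = y - alpha*grad = -0.5921
  prox(v) = soft_thresh(-0.5921, 0.0888) = -0.5033
Iteration 4: beta = 0.6, y = -0.5033 + 0.6*(-0.5033 + 0.1374) = -0.7228
  grad(y) = -3.1197, v = y - alpha*grad = -0.5884
  prox(v) = soft_thresh(-0.5884, 0.0888) = -0.4996
f(x_4) = 7*(-0.4996)^2 + 7*(-0.4996) + 2.06*|-0.4996| = -0.7208


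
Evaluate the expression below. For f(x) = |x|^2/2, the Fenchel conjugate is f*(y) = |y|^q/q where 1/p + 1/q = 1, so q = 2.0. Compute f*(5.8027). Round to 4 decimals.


The conjugate exponent q satisfies 1/p + 1/q = 1.
p = 2, so q = 2/(2 - 1) = 2.0
|y|^q = 5.8027^2.0 = 33.6713
f*(5.8027) = 33.6713 / 2.0 = 16.8357


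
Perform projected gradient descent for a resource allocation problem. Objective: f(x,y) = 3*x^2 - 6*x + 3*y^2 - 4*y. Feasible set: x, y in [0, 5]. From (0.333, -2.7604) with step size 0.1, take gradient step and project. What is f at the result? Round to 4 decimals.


Step 1: Compute gradient at (0.333, -2.7604).
grad_x = 2*3*0.333 - 6 = -4.002
grad_y = 2*3*-2.7604 - 4 = -20.5624
Step 2: Gradient step.
x_raw = 0.333 - 0.1*-4.002 = 0.7332
y_raw = -2.7604 - 0.1*-20.5624 = -0.7042
Step 3: Project onto [0, 5].
x_proj = clip(0.7332) = 0.7332
y_proj = clip(-0.7042) = 0.0
Step 4: Evaluate f.
f(0.7332, 0.0) = -2.7865


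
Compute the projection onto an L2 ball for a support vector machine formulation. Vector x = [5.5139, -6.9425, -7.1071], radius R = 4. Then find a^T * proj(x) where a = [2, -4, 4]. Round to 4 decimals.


Step 1: Compute ||x|| (intermediates to 6 decimals).
||x|| = sqrt(5.5139^2 + (-6.9425)^2 + (-7.1071)^2) = 11.362758
Step 2: Project.
Since ||x|| > R, scale = R/||x|| = 4/11.362758 = 0.352027, proj(x) = scale * x
proj(x) = [1.941042, -2.443947, -2.501891]
Step 3: Dot product.
a^T * proj(x) = 2*1.941042 - 4*(-2.443947) + 4*(-2.501891) = 3.6503
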